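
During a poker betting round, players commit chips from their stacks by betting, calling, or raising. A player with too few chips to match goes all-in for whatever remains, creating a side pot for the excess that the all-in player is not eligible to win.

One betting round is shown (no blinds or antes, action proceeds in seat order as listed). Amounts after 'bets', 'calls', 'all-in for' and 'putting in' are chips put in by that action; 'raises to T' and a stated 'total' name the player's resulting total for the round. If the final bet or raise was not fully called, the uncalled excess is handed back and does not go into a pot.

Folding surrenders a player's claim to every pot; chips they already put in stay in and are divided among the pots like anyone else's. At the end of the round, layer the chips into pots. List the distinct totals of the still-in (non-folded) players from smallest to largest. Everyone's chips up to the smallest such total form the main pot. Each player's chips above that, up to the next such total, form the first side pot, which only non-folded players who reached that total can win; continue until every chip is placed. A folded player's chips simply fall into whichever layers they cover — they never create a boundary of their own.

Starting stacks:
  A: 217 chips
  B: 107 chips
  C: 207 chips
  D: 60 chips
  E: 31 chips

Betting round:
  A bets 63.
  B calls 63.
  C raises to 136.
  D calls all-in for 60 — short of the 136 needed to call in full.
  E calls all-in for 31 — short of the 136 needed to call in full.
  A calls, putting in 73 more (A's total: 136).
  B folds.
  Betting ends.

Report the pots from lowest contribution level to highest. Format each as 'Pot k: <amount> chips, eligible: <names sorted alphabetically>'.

Contributions: A=136, B=63, C=136, D=60, E=31
Folded: B
Pot levels (distinct totals of non-folded players): 31, 60, 136
Layer 1-31: 31 each from A, B, C, D, E = 31*5 = 155 chips; eligible A, C, D, E
Layer 32-60: 29 each from A, B, C, D = 29*4 = 116 chips; eligible A, C, D
Layer 61-136: A 76 + B 3 + C 76 = 155 chips; eligible A, C

Pot 1: 155 chips, eligible: A, C, D, E
Pot 2: 116 chips, eligible: A, C, D
Pot 3: 155 chips, eligible: A, C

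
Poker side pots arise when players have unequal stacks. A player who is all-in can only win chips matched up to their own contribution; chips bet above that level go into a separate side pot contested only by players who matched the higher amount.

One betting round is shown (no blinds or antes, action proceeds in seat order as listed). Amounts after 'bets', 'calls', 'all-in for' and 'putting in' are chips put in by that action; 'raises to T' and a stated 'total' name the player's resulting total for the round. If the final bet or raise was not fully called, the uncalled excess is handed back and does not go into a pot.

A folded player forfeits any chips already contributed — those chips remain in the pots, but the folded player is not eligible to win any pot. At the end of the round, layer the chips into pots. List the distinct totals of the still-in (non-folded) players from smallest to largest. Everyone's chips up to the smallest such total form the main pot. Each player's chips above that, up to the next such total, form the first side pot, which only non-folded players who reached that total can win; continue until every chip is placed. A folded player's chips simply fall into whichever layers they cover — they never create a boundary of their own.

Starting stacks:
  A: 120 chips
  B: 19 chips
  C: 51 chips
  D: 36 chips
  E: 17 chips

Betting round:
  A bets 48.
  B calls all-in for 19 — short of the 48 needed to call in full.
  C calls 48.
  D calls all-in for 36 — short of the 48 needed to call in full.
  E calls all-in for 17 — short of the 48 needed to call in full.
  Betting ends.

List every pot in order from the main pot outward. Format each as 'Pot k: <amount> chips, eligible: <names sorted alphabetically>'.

Pot 1: 85 chips, eligible: A, B, C, D, E
Pot 2: 8 chips, eligible: A, B, C, D
Pot 3: 51 chips, eligible: A, C, D
Pot 4: 24 chips, eligible: A, C

Derivation:
Contributions: A=48, B=19, C=48, D=36, E=17
Pot levels (distinct totals of non-folded players): 17, 19, 36, 48
Layer 1-17: 17 each from A, B, C, D, E = 17*5 = 85 chips; eligible A, B, C, D, E
Layer 18-19: 2 each from A, B, C, D = 2*4 = 8 chips; eligible A, B, C, D
Layer 20-36: 17 each from A, C, D = 17*3 = 51 chips; eligible A, C, D
Layer 37-48: 12 each from A, C = 12*2 = 24 chips; eligible A, C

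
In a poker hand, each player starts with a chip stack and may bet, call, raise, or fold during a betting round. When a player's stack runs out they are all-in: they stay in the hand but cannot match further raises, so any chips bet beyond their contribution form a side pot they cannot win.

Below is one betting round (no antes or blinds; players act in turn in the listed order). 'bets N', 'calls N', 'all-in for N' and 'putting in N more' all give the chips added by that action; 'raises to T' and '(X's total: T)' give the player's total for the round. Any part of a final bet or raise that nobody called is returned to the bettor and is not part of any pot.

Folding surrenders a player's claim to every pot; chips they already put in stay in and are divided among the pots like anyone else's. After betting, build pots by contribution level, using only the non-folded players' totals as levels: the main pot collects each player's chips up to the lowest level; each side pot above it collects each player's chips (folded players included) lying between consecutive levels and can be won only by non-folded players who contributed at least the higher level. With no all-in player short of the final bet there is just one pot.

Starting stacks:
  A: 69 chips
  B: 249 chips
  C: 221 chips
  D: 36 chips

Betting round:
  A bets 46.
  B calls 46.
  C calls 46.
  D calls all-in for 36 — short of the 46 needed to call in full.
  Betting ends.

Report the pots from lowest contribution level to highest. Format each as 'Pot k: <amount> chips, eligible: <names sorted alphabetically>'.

Contributions: A=46, B=46, C=46, D=36
Pot levels (distinct totals of non-folded players): 36, 46
Layer 1-36: 36 each from A, B, C, D = 36*4 = 144 chips; eligible A, B, C, D
Layer 37-46: 10 each from A, B, C = 10*3 = 30 chips; eligible A, B, C

Pot 1: 144 chips, eligible: A, B, C, D
Pot 2: 30 chips, eligible: A, B, C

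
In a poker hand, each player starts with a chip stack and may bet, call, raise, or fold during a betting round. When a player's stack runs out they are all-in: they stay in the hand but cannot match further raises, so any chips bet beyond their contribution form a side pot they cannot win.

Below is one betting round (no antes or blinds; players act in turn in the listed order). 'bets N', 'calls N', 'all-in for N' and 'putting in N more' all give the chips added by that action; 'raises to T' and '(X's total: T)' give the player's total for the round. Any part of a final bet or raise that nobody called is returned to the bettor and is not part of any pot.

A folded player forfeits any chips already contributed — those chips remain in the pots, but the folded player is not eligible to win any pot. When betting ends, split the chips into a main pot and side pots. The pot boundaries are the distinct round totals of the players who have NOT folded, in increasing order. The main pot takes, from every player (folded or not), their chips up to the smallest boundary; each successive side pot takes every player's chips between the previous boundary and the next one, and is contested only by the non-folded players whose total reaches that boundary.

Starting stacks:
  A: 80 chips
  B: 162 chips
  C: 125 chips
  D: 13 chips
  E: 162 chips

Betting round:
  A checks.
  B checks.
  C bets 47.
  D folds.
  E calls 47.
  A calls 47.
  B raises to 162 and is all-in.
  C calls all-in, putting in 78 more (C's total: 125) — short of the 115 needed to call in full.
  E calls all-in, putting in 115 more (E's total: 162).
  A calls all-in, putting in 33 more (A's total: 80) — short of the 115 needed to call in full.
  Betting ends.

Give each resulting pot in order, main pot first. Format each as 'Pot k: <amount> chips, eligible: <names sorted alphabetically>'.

Contributions: A=80, B=162, C=125, E=162
Folded: D
Pot levels (distinct totals of non-folded players): 80, 125, 162
Layer 1-80: 80 each from A, B, C, E = 80*4 = 320 chips; eligible A, B, C, E
Layer 81-125: 45 each from B, C, E = 45*3 = 135 chips; eligible B, C, E
Layer 126-162: 37 each from B, E = 37*2 = 74 chips; eligible B, E

Pot 1: 320 chips, eligible: A, B, C, E
Pot 2: 135 chips, eligible: B, C, E
Pot 3: 74 chips, eligible: B, E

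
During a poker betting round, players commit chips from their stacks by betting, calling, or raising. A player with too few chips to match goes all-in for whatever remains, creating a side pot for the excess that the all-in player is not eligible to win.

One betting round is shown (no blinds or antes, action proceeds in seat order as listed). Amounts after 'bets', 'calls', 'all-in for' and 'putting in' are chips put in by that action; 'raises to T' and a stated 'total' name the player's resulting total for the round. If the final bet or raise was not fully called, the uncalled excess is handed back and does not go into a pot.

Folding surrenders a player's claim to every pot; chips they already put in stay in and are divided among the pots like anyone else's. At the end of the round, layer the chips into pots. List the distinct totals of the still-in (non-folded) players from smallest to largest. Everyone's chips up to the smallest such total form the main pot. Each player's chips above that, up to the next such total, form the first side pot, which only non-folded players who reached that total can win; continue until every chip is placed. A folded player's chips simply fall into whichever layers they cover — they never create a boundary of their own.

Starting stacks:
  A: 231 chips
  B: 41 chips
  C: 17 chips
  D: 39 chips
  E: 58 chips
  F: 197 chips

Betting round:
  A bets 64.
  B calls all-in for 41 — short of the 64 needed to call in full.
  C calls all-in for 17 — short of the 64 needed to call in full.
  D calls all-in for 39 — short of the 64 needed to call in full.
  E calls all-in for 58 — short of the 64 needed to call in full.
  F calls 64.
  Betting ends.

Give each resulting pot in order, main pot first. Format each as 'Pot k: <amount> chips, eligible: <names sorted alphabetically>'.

Contributions: A=64, B=41, C=17, D=39, E=58, F=64
Pot levels (distinct totals of non-folded players): 17, 39, 41, 58, 64
Layer 1-17: 17 each from A, B, C, D, E, F = 17*6 = 102 chips; eligible A, B, C, D, E, F
Layer 18-39: 22 each from A, B, D, E, F = 22*5 = 110 chips; eligible A, B, D, E, F
Layer 40-41: 2 each from A, B, E, F = 2*4 = 8 chips; eligible A, B, E, F
Layer 42-58: 17 each from A, E, F = 17*3 = 51 chips; eligible A, E, F
Layer 59-64: 6 each from A, F = 6*2 = 12 chips; eligible A, F

Pot 1: 102 chips, eligible: A, B, C, D, E, F
Pot 2: 110 chips, eligible: A, B, D, E, F
Pot 3: 8 chips, eligible: A, B, E, F
Pot 4: 51 chips, eligible: A, E, F
Pot 5: 12 chips, eligible: A, F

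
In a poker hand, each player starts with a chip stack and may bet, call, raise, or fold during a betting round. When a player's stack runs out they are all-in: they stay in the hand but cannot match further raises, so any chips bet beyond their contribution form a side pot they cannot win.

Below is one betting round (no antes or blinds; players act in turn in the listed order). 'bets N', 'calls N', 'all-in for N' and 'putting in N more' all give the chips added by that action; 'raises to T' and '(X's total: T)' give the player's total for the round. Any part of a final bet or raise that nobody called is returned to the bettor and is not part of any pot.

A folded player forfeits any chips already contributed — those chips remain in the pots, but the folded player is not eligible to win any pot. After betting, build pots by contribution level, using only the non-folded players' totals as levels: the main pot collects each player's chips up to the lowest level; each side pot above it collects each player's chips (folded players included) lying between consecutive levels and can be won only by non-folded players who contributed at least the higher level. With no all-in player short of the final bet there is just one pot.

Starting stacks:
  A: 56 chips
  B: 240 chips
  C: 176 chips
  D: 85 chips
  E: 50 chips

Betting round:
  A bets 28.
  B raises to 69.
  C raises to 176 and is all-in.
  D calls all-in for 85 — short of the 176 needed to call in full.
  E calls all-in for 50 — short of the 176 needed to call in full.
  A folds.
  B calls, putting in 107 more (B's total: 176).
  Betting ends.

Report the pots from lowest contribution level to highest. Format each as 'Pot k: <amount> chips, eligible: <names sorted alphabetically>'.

Pot 1: 228 chips, eligible: B, C, D, E
Pot 2: 105 chips, eligible: B, C, D
Pot 3: 182 chips, eligible: B, C

Derivation:
Contributions: A=28, B=176, C=176, D=85, E=50
Folded: A
Pot levels (distinct totals of non-folded players): 50, 85, 176
Layer 1-50: A 28 + B 50 + C 50 + D 50 + E 50 = 228 chips; eligible B, C, D, E
Layer 51-85: 35 each from B, C, D = 35*3 = 105 chips; eligible B, C, D
Layer 86-176: 91 each from B, C = 91*2 = 182 chips; eligible B, C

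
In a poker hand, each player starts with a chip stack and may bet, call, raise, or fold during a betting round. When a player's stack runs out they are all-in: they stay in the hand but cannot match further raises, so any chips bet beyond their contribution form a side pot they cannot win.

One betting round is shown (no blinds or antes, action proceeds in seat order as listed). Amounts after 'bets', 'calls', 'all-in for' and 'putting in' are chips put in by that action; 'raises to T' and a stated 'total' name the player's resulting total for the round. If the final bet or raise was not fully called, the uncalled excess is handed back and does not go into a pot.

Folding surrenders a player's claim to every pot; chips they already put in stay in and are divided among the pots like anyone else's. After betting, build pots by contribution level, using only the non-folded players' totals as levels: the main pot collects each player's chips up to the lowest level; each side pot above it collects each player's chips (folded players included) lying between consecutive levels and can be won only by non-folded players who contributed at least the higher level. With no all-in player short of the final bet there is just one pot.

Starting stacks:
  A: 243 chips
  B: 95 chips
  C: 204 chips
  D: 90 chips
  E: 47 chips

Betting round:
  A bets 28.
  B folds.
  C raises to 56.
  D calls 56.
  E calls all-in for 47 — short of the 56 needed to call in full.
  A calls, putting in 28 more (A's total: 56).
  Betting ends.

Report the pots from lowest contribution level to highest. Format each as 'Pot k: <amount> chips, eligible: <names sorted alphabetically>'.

Contributions: A=56, C=56, D=56, E=47
Folded: B
Pot levels (distinct totals of non-folded players): 47, 56
Layer 1-47: 47 each from A, C, D, E = 47*4 = 188 chips; eligible A, C, D, E
Layer 48-56: 9 each from A, C, D = 9*3 = 27 chips; eligible A, C, D

Pot 1: 188 chips, eligible: A, C, D, E
Pot 2: 27 chips, eligible: A, C, D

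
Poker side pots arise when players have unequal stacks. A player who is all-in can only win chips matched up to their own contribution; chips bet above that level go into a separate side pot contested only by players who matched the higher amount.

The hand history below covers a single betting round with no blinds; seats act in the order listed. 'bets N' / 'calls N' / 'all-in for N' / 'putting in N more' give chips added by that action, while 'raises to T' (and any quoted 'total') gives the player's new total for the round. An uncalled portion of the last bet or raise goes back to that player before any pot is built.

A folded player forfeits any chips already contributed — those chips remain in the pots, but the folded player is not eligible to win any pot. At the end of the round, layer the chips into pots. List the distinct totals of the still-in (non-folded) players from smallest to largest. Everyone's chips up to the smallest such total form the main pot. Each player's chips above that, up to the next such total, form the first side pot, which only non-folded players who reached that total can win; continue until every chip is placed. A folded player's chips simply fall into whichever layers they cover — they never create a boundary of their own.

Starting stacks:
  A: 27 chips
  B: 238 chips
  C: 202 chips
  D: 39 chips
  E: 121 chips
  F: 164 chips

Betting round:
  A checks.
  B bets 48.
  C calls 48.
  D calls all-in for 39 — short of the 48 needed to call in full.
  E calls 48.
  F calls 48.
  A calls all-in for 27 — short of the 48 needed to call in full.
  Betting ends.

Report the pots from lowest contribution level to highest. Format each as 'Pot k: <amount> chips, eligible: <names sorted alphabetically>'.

Contributions: A=27, B=48, C=48, D=39, E=48, F=48
Pot levels (distinct totals of non-folded players): 27, 39, 48
Layer 1-27: 27 each from A, B, C, D, E, F = 27*6 = 162 chips; eligible A, B, C, D, E, F
Layer 28-39: 12 each from B, C, D, E, F = 12*5 = 60 chips; eligible B, C, D, E, F
Layer 40-48: 9 each from B, C, E, F = 9*4 = 36 chips; eligible B, C, E, F

Pot 1: 162 chips, eligible: A, B, C, D, E, F
Pot 2: 60 chips, eligible: B, C, D, E, F
Pot 3: 36 chips, eligible: B, C, E, F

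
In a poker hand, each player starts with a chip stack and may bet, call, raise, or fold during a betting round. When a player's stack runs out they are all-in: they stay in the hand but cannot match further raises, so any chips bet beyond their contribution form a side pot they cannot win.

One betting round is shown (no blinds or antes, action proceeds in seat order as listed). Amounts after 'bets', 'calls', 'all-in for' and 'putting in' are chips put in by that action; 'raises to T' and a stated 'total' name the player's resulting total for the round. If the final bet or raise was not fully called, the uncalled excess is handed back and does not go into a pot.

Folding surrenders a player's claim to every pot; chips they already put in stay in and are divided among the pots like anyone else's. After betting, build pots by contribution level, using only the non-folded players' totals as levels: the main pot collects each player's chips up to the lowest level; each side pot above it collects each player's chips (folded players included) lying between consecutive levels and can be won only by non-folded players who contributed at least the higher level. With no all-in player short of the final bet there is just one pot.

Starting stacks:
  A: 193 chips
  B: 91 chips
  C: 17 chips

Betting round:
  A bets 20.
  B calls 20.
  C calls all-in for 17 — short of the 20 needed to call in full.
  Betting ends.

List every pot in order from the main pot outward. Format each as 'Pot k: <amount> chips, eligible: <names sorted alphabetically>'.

Pot 1: 51 chips, eligible: A, B, C
Pot 2: 6 chips, eligible: A, B

Derivation:
Contributions: A=20, B=20, C=17
Pot levels (distinct totals of non-folded players): 17, 20
Layer 1-17: 17 each from A, B, C = 17*3 = 51 chips; eligible A, B, C
Layer 18-20: 3 each from A, B = 3*2 = 6 chips; eligible A, B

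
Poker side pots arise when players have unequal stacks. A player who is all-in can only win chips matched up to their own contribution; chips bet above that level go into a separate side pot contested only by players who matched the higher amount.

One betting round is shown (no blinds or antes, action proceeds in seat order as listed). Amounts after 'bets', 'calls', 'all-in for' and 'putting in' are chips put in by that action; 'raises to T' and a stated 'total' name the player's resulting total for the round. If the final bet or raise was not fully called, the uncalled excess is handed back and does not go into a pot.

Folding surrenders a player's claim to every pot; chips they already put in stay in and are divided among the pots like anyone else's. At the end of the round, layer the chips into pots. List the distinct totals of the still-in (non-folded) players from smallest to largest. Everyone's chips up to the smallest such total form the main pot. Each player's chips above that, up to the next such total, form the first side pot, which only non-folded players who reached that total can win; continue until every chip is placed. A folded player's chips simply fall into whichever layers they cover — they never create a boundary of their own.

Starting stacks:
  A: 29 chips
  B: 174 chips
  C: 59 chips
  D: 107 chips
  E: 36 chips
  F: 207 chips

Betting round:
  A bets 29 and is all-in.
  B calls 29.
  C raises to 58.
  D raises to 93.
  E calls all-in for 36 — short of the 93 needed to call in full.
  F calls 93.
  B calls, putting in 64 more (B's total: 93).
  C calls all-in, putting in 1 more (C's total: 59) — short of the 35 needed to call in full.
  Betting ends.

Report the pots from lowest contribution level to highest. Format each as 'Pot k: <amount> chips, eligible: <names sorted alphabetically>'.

Pot 1: 174 chips, eligible: A, B, C, D, E, F
Pot 2: 35 chips, eligible: B, C, D, E, F
Pot 3: 92 chips, eligible: B, C, D, F
Pot 4: 102 chips, eligible: B, D, F

Derivation:
Contributions: A=29, B=93, C=59, D=93, E=36, F=93
Pot levels (distinct totals of non-folded players): 29, 36, 59, 93
Layer 1-29: 29 each from A, B, C, D, E, F = 29*6 = 174 chips; eligible A, B, C, D, E, F
Layer 30-36: 7 each from B, C, D, E, F = 7*5 = 35 chips; eligible B, C, D, E, F
Layer 37-59: 23 each from B, C, D, F = 23*4 = 92 chips; eligible B, C, D, F
Layer 60-93: 34 each from B, D, F = 34*3 = 102 chips; eligible B, D, F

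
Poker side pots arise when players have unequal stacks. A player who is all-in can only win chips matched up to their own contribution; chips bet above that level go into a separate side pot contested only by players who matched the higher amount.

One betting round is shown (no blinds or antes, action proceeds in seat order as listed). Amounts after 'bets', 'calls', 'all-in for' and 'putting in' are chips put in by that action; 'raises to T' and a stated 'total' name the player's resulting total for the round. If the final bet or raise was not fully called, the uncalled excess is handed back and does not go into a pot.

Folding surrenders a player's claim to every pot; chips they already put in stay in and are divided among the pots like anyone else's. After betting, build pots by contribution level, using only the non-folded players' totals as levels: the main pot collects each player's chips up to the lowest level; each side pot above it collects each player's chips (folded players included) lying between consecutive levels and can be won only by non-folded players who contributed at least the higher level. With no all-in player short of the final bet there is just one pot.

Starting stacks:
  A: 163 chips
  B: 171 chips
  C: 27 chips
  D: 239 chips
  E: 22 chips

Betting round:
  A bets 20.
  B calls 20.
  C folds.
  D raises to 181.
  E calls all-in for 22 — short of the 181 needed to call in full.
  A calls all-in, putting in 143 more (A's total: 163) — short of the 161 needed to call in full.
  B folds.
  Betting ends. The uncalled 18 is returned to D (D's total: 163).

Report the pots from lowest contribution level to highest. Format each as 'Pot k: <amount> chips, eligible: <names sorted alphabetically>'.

Contributions (after 18 returned to D): A=163, B=20, D=163, E=22
Folded: B, C
Pot levels (distinct totals of non-folded players): 22, 163
Layer 1-22: A 22 + B 20 + D 22 + E 22 = 86 chips; eligible A, D, E
Layer 23-163: 141 each from A, D = 141*2 = 282 chips; eligible A, D

Pot 1: 86 chips, eligible: A, D, E
Pot 2: 282 chips, eligible: A, D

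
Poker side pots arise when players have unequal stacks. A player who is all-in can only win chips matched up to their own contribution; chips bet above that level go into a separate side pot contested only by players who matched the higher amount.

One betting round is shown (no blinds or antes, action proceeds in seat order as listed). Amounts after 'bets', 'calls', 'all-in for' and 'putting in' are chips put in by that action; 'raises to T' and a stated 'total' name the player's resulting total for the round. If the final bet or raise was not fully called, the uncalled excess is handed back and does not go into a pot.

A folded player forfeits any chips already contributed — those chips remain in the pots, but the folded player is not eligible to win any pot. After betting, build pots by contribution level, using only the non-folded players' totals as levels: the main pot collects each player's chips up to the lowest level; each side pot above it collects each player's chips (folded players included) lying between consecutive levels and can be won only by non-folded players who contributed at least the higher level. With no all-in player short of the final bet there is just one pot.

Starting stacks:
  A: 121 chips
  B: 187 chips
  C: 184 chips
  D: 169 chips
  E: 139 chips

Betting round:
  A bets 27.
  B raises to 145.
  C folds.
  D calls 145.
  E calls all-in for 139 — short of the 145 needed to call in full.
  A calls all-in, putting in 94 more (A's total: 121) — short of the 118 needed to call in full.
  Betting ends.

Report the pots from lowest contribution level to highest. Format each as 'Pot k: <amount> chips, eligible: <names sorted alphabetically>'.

Contributions: A=121, B=145, D=145, E=139
Folded: C
Pot levels (distinct totals of non-folded players): 121, 139, 145
Layer 1-121: 121 each from A, B, D, E = 121*4 = 484 chips; eligible A, B, D, E
Layer 122-139: 18 each from B, D, E = 18*3 = 54 chips; eligible B, D, E
Layer 140-145: 6 each from B, D = 6*2 = 12 chips; eligible B, D

Pot 1: 484 chips, eligible: A, B, D, E
Pot 2: 54 chips, eligible: B, D, E
Pot 3: 12 chips, eligible: B, D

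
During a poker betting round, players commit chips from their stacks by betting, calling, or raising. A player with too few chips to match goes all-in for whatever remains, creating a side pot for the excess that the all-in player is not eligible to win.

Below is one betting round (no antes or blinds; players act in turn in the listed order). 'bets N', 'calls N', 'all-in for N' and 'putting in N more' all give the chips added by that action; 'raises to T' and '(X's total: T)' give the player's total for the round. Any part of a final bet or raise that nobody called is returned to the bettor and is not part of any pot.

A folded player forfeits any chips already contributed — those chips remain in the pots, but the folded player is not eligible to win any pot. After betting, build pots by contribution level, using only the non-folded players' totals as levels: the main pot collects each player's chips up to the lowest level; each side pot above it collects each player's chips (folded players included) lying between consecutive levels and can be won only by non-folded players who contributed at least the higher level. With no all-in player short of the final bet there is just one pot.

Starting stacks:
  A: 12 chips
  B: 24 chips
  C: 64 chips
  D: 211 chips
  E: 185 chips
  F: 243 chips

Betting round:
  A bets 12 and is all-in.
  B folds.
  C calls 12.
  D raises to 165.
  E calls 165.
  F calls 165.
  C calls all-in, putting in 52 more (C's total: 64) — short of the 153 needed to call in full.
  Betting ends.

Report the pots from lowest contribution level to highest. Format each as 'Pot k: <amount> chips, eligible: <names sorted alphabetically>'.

Pot 1: 60 chips, eligible: A, C, D, E, F
Pot 2: 208 chips, eligible: C, D, E, F
Pot 3: 303 chips, eligible: D, E, F

Derivation:
Contributions: A=12, C=64, D=165, E=165, F=165
Folded: B
Pot levels (distinct totals of non-folded players): 12, 64, 165
Layer 1-12: 12 each from A, C, D, E, F = 12*5 = 60 chips; eligible A, C, D, E, F
Layer 13-64: 52 each from C, D, E, F = 52*4 = 208 chips; eligible C, D, E, F
Layer 65-165: 101 each from D, E, F = 101*3 = 303 chips; eligible D, E, F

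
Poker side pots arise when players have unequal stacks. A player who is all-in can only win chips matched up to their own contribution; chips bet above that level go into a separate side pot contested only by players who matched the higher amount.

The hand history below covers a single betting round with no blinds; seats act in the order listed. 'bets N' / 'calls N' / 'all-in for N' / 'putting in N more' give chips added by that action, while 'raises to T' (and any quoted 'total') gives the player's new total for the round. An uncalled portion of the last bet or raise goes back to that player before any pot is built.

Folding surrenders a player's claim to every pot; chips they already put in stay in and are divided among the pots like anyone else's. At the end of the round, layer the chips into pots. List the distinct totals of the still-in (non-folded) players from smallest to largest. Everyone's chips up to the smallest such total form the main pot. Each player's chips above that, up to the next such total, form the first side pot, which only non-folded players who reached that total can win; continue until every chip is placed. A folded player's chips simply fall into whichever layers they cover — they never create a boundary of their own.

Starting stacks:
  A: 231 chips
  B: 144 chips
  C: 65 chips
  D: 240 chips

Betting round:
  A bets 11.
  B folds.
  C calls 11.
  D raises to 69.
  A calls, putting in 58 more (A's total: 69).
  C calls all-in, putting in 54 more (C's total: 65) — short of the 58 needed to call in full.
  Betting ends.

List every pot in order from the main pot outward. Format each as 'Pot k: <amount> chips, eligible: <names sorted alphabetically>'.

Pot 1: 195 chips, eligible: A, C, D
Pot 2: 8 chips, eligible: A, D

Derivation:
Contributions: A=69, C=65, D=69
Folded: B
Pot levels (distinct totals of non-folded players): 65, 69
Layer 1-65: 65 each from A, C, D = 65*3 = 195 chips; eligible A, C, D
Layer 66-69: 4 each from A, D = 4*2 = 8 chips; eligible A, D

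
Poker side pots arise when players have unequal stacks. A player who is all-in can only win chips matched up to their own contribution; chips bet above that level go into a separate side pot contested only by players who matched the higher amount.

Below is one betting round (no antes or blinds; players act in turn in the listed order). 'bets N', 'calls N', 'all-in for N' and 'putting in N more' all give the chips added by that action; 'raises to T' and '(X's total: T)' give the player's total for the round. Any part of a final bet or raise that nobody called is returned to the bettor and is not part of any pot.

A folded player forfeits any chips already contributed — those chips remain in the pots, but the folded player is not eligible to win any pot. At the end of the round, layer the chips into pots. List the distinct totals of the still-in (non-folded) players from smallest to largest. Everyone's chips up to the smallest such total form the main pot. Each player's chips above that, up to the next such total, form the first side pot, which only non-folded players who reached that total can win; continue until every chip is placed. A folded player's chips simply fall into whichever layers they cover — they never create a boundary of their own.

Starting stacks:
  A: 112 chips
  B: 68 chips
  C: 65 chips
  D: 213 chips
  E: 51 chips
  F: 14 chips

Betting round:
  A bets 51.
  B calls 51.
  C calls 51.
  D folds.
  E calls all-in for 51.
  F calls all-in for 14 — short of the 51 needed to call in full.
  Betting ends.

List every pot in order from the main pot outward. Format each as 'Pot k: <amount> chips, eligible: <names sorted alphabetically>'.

Pot 1: 70 chips, eligible: A, B, C, E, F
Pot 2: 148 chips, eligible: A, B, C, E

Derivation:
Contributions: A=51, B=51, C=51, E=51, F=14
Folded: D
Pot levels (distinct totals of non-folded players): 14, 51
Layer 1-14: 14 each from A, B, C, E, F = 14*5 = 70 chips; eligible A, B, C, E, F
Layer 15-51: 37 each from A, B, C, E = 37*4 = 148 chips; eligible A, B, C, E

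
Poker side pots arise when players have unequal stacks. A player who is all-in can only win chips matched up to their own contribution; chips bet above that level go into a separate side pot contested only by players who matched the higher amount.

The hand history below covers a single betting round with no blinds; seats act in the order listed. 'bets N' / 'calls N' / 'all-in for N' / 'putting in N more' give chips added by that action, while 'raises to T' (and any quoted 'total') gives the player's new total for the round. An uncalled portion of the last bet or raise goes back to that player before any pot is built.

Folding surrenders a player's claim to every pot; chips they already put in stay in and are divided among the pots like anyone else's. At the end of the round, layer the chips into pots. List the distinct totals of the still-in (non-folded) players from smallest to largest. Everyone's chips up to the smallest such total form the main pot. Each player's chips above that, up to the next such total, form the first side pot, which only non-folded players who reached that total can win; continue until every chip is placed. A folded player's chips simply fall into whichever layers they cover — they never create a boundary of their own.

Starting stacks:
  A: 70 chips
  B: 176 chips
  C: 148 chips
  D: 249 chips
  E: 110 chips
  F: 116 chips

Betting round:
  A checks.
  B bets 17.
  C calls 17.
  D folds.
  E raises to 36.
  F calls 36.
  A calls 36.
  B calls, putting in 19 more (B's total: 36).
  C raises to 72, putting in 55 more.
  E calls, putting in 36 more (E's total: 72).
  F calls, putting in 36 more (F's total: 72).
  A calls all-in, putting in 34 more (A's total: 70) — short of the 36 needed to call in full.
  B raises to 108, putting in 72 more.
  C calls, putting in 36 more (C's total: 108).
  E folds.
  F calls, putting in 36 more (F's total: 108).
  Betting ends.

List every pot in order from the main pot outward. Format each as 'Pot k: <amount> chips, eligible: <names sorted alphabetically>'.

Contributions: A=70, B=108, C=108, E=72, F=108
Folded: D, E
Pot levels (distinct totals of non-folded players): 70, 108
Layer 1-70: 70 each from A, B, C, E, F = 70*5 = 350 chips; eligible A, B, C, F
Layer 71-108: B 38 + C 38 + E 2 + F 38 = 116 chips; eligible B, C, F

Pot 1: 350 chips, eligible: A, B, C, F
Pot 2: 116 chips, eligible: B, C, F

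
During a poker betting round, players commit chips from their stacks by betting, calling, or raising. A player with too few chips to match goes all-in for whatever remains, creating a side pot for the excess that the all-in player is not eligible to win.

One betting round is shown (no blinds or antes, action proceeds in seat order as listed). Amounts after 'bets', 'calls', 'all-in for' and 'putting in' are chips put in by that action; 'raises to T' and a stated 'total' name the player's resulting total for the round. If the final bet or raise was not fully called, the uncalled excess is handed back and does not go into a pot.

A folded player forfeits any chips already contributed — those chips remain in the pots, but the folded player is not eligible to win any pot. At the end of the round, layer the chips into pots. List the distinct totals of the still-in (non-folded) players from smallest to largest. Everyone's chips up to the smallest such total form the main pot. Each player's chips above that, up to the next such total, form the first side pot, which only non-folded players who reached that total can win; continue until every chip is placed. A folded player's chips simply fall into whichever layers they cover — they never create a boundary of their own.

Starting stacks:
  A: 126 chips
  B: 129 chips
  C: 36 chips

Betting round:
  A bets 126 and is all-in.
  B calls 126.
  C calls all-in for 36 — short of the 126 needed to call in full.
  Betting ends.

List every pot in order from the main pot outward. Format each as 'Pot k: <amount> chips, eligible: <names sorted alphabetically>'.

Contributions: A=126, B=126, C=36
Pot levels (distinct totals of non-folded players): 36, 126
Layer 1-36: 36 each from A, B, C = 36*3 = 108 chips; eligible A, B, C
Layer 37-126: 90 each from A, B = 90*2 = 180 chips; eligible A, B

Pot 1: 108 chips, eligible: A, B, C
Pot 2: 180 chips, eligible: A, B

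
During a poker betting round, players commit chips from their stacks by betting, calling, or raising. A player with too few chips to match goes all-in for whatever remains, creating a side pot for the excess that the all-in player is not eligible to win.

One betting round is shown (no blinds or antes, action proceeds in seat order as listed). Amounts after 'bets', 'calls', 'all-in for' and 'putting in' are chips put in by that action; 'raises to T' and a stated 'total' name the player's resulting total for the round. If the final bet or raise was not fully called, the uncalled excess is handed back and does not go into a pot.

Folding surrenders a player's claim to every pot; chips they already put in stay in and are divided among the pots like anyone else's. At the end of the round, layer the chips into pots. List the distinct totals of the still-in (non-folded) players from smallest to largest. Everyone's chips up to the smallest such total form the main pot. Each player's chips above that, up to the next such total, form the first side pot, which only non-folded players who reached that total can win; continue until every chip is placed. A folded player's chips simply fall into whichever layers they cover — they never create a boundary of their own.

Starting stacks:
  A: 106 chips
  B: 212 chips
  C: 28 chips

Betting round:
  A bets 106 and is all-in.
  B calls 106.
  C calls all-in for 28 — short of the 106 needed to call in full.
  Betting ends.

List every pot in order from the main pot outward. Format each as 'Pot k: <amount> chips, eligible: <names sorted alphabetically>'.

Pot 1: 84 chips, eligible: A, B, C
Pot 2: 156 chips, eligible: A, B

Derivation:
Contributions: A=106, B=106, C=28
Pot levels (distinct totals of non-folded players): 28, 106
Layer 1-28: 28 each from A, B, C = 28*3 = 84 chips; eligible A, B, C
Layer 29-106: 78 each from A, B = 78*2 = 156 chips; eligible A, B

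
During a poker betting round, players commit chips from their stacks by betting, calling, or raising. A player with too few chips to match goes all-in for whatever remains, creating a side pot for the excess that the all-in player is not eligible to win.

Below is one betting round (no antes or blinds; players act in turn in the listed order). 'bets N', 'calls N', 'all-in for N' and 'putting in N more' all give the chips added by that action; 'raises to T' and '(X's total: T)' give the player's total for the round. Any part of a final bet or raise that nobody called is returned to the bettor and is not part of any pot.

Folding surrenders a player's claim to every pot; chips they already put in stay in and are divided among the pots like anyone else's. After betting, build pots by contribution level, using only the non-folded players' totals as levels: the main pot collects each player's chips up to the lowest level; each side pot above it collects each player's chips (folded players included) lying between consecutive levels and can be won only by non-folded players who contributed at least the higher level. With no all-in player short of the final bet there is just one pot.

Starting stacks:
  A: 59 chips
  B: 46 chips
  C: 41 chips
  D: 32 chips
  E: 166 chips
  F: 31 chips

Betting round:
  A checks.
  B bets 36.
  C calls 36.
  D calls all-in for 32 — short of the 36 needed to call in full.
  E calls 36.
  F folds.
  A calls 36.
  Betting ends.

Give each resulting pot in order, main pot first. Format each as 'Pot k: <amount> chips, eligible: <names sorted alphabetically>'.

Pot 1: 160 chips, eligible: A, B, C, D, E
Pot 2: 16 chips, eligible: A, B, C, E

Derivation:
Contributions: A=36, B=36, C=36, D=32, E=36
Folded: F
Pot levels (distinct totals of non-folded players): 32, 36
Layer 1-32: 32 each from A, B, C, D, E = 32*5 = 160 chips; eligible A, B, C, D, E
Layer 33-36: 4 each from A, B, C, E = 4*4 = 16 chips; eligible A, B, C, E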